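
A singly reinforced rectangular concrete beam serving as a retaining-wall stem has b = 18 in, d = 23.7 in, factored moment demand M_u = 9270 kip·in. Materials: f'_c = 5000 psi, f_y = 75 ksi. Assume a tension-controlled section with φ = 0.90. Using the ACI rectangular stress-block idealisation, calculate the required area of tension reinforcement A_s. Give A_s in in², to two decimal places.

A_s ≈ 6.73 in²

M_n = M_u/φ = 9270/0.90 = 10300 kip·in.
From M_n = 0.85 f'_c a b (d − a/2):
a = d − √(d² − 2M_n/(0.85 f'_c b)) = 23.7 − √(23.7² − 2 × 10300/(0.85 × 5 × 18)) = 6.600 in.
A_s = 0.85 f'_c a b / f_y = 0.85 × 5 × 6.600 × 18 / 75 = 6.732 in².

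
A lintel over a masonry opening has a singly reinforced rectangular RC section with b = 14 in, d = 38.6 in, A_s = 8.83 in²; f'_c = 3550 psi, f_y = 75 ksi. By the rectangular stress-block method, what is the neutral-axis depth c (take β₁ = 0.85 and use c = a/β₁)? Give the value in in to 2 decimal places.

c ≈ 18.44 in

T = A_s f_y = 8.83 × 75 = 662.25 kips.
a = T/(0.85 f'_c b) = 662.25/(0.85 × 3.55 × 14) = 15.6764 in.
With β₁ = 0.85, c = a/β₁ = 15.6764/0.85 = 18.44 in.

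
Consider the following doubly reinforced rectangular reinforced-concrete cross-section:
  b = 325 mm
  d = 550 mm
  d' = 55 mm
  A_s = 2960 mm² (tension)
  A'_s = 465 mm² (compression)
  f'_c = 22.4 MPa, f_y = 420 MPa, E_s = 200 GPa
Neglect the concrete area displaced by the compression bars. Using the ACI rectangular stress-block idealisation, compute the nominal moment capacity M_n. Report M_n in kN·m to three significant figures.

Assume both tension and compression steel yield.
Net tension couple steel: A_s − A'_s = 2495 mm².
a = (A_s − A'_s) f_y / (0.85 f'_c b) = 1047900/(0.85 × 22.4 × 325) = 169.34 mm.
c = a/β₁ = 169.34/0.85 = 199.22 mm; ε'_s = 0.003(c − d')/c = 0.0022 ≥ f_y/E_s = 0.0021, so compression steel does yield.
M_n = (A_s − A'_s) f_y (d − a/2) + A'_s f_y (d − d') = [1047900 × (550 − 84.67) + 195300 × (550 − 55)] × 10⁻⁶ = 487.62 + 96.67 = 584.29 kN·m.

M_n ≈ 584 kN·m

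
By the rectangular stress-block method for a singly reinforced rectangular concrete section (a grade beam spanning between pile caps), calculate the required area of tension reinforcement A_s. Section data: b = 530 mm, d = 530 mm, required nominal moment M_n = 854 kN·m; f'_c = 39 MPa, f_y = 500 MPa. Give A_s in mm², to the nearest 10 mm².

A_s ≈ 3560 mm²

With M_n = 0.85 f'_c a b (d − a/2), solve the quadratic for a:
a = d − √(d² − 2M_n/(0.85 f'_c b)) = 530 − √(530² − 2 × 854×10⁶/(0.85 × 39 × 530)) = 101.41 mm.
A_s = 0.85 f'_c a b / f_y = 0.85 × 39 × 101.41 × 530 / 500 = 3563.4 mm².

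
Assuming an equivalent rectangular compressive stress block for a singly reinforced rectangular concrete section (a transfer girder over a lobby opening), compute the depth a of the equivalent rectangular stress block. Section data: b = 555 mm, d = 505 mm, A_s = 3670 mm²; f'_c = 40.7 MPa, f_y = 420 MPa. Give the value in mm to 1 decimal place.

a ≈ 80.3 mm

T = A_s f_y = 3670 × 420 = 1541400 N = 1541.4 kN.
Setting C = 0.85 f'_c a b equal to T: a = 1541400/(0.85 × 40.7 × 555) = 80.3 mm.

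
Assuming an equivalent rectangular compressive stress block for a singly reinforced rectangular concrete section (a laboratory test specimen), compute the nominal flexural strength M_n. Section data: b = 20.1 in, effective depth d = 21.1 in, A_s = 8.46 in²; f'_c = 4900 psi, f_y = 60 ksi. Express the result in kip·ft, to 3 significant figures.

M_n ≈ 764 kip·ft

T = A_s f_y = 8.46 × 60 = 507.6 kips.
a = T/(0.85 f'_c b) = 507.6/(0.85 × 4.9 × 20.1) = 6.063 in.
M_n = T(d − a/2) = 507.6 × (21.1 − 3.0315) = 9171.6 kip·in = 9171.6/12 = 764.30 kip·ft.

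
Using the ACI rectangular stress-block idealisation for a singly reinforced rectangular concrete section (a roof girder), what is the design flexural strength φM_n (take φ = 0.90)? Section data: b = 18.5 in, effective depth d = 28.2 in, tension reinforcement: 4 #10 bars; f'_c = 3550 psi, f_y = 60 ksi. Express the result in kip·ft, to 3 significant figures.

A_s = 4 × 1.27 = 5.08 in².
T = A_s f_y = 5.08 × 60 = 304.8 kips.
a = T/(0.85 f'_c b) = 304.8/(0.85 × 3.55 × 18.5) = 5.460 in.
M_n = T(d − a/2) = 304.8 × (28.2 − 2.73) = 7763.3 kip·in = 7763.3/12 = 646.94 kip·ft.
φM_n = 0.90 × 646.94 = 582.25 kip·ft.

φM_n ≈ 582 kip·ft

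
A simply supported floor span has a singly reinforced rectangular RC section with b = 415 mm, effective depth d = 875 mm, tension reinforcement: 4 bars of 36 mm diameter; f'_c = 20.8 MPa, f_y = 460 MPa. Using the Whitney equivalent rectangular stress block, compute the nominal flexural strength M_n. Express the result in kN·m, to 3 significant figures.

M_n ≈ 1400 kN·m

A_s = 4 × 1018 = 4072 mm².
T = A_s f_y = 4072 × 460 = 1873120 N = 1873.12 kN.
From C = T: a = T/(0.85 f'_c b) = 1873120/(0.85 × 20.8 × 415) = 255.29 mm.
M_n = T(d − a/2) = 1873.12 kN × (875 − 127.645) mm = 1399.89 kN·m.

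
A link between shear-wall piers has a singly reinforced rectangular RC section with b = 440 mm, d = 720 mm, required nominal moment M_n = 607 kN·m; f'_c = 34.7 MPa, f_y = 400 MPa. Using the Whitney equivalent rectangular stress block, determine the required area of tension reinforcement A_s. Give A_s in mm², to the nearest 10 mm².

A_s ≈ 2210 mm²

With M_n = 0.85 f'_c a b (d − a/2), solve the quadratic for a:
a = d − √(d² − 2M_n/(0.85 f'_c b)) = 720 − √(720² − 2 × 607×10⁶/(0.85 × 34.7 × 440)) = 68.19 mm.
A_s = 0.85 f'_c a b / f_y = 0.85 × 34.7 × 68.19 × 440 / 400 = 2212.4 mm².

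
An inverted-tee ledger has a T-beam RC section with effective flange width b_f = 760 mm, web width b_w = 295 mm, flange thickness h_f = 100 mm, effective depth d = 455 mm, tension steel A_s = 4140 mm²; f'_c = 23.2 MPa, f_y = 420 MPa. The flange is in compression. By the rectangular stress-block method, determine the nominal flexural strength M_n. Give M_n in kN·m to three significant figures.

Tension: T = A_s f_y = 4140 × 420 = 1738800 N.
Try a within the flange: a = T/(0.85 f'_c b_f) = 1738800/(0.85 × 23.2 × 760) = 116.02 mm.
a = 116.02 > h_f = 100 mm: the block extends into the web. Split into flange-overhang and web parts.
C_f = 0.85 f'_c (b_f − b_w) h_f = 0.85 × 23.2 × (760 − 295) × 100 = 916980 N.
Remaining web compression depth: a_w = (T − C_f)/(0.85 f'_c b_w) = (1738800 − 916980)/(0.85 × 23.2 × 295) = 141.27 mm.
M_n = C_f(d − h_f/2) + (T − C_f)(d − a_w/2) = 916980 × (455 − 50) + 821820 × (455 − 70.635) = 371.38 + 315.88 = 687.26 × 10⁶ N·mm.
M_n = 687.26 kN·m.

M_n ≈ 687 kN·m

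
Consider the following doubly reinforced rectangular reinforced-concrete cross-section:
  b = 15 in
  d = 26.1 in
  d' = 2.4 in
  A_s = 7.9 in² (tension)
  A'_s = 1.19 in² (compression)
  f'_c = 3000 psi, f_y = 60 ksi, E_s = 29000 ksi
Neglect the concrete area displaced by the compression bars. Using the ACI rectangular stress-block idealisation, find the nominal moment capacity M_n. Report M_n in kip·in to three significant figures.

M_n ≈ 10100 kip·in

Assume both steels yield.
a = (A_s − A'_s) f_y/(0.85 f'_c b) = (7.9 − 1.19) × 60/(0.85 × 3 × 15) = 10.525 in.
c = a/β₁ = 10.525/0.85 = 12.382 in; ε'_s = 0.003(c − d')/c = 0.0024 ≥ ε_y = 0.0021, so the compression steel yields.
M_n = (A_s − A'_s) f_y (d − a/2) + A'_s f_y (d − d') = 402.6 × (26.1 − 5.2625) + 71.4 × (26.1 − 2.4) = 8389.2 + 1692.2 = 10081.4 kip·in.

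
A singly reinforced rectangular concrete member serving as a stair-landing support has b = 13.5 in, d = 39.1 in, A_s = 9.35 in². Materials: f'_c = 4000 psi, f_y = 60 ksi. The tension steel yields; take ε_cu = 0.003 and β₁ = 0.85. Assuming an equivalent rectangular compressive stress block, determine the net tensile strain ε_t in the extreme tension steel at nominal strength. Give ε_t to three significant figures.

a = A_s f_y/(0.85 f'_c b) = 12.222 in.
β₁ = 0.85, so c = a/β₁ = 12.222/0.85 = 14.379 in.
From the linear strain diagram with ε_cu = 0.003: ε_t = 0.003 (d − c)/c = 0.003 × (39.1 − 14.379)/14.379 = 0.00516.
Since ε_t ≥ 0.005, the section is tension-controlled.

ε_t ≈ 0.00516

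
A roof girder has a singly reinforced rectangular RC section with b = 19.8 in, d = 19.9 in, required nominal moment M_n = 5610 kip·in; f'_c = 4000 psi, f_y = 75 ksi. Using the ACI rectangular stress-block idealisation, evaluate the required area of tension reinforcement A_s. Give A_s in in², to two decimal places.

From M_n = 0.85 f'_c a b (d − a/2):
a = d − √(d² − 2M_n/(0.85 f'_c b)) = 19.9 − √(19.9² − 2 × 5610/(0.85 × 4 × 19.8)) = 4.756 in.
A_s = 0.85 f'_c a b / f_y = 0.85 × 4 × 4.756 × 19.8 / 75 = 4.269 in².

A_s ≈ 4.27 in²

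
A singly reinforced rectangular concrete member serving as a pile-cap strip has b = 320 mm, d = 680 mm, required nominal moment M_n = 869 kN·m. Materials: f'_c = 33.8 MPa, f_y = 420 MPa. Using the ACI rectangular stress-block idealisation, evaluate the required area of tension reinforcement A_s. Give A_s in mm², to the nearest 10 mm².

A_s ≈ 3440 mm²

With M_n = 0.85 f'_c a b (d − a/2), solve the quadratic for a:
a = d − √(d² − 2M_n/(0.85 f'_c b)) = 680 − √(680² − 2 × 869×10⁶/(0.85 × 33.8 × 320)) = 157.17 mm.
A_s = 0.85 f'_c a b / f_y = 0.85 × 33.8 × 157.17 × 320 / 420 = 3440.4 mm².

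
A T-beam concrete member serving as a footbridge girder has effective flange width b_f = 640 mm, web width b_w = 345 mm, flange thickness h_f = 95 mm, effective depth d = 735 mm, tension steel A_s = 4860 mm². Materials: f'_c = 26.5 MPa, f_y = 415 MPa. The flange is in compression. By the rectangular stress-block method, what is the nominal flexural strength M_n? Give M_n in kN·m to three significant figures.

M_n ≈ 1330 kN·m

Tension: T = A_s f_y = 4860 × 415 = 2016900 N.
Try a within the flange: a = T/(0.85 f'_c b_f) = 2016900/(0.85 × 26.5 × 640) = 139.91 mm.
a = 139.91 > h_f = 95 mm: the block extends into the web. Split into flange-overhang and web parts.
C_f = 0.85 f'_c (b_f − b_w) h_f = 0.85 × 26.5 × (640 − 345) × 95 = 631263 N.
Remaining web compression depth: a_w = (T − C_f)/(0.85 f'_c b_w) = (2016900 − 631263)/(0.85 × 26.5 × 345) = 178.31 mm.
M_n = C_f(d − h_f/2) + (T − C_f)(d − a_w/2) = 631263 × (735 − 47.5) + 1385637 × (735 − 89.155) = 433.99 + 894.91 = 1328.90 × 10⁶ N·mm.
M_n = 1328.90 kN·m.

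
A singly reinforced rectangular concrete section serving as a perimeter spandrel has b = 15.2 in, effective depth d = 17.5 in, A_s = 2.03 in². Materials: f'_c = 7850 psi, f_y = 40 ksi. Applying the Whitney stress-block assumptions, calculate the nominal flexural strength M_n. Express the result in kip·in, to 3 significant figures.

T = A_s f_y = 2.03 × 40 = 81.2 kips.
a = T/(0.85 f'_c b) = 81.2/(0.85 × 7.85 × 15.2) = 0.801 in.
M_n = T(d − a/2) = 81.2 × (17.5 − 0.4005) = 1388.5 kip·in.

M_n ≈ 1390 kip·in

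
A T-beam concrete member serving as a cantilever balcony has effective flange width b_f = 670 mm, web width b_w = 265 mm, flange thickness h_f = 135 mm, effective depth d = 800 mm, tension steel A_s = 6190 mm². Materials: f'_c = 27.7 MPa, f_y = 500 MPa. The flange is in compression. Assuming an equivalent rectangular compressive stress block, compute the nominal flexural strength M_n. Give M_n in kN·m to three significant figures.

Tension: T = A_s f_y = 6190 × 500 = 3095000 N.
Try a within the flange: a = T/(0.85 f'_c b_f) = 3095000/(0.85 × 27.7 × 670) = 196.19 mm.
a = 196.19 > h_f = 135 mm: the block extends into the web. Split into flange-overhang and web parts.
C_f = 0.85 f'_c (b_f − b_w) h_f = 0.85 × 27.7 × (670 − 265) × 135 = 1287323 N.
Remaining web compression depth: a_w = (T − C_f)/(0.85 f'_c b_w) = (3095000 − 1287323)/(0.85 × 27.7 × 265) = 289.72 mm.
M_n = C_f(d − h_f/2) + (T − C_f)(d − a_w/2) = 1287323 × (800 − 67.5) + 1807677 × (800 − 144.86) = 942.96 + 1184.28 = 2127.24 × 10⁶ N·mm.
M_n = 2127.24 kN·m.

M_n ≈ 2130 kN·m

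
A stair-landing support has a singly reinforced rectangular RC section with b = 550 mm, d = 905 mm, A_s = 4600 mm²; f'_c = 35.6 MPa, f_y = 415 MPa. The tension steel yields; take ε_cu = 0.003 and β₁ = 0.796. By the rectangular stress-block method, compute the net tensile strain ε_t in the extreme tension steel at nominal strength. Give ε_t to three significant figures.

a = A_s f_y/(0.85 f'_c b) = 114.70 mm.
β₁ = 0.796, so c = a/β₁ = 114.70/0.796 = 144.10 mm.
From the linear strain diagram with ε_cu = 0.003: ε_t = 0.003 (d − c)/c = 0.003 × (905 − 144.10)/144.10 = 0.0158.
Since ε_t ≥ 0.005, the section is tension-controlled.

ε_t ≈ 0.0158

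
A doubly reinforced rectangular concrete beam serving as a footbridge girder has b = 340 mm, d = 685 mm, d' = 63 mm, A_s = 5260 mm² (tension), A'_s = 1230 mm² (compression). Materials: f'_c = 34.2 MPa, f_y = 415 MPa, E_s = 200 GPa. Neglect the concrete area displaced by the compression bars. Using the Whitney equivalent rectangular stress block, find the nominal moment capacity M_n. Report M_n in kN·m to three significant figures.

M_n ≈ 1320 kN·m

Assume both tension and compression steel yield.
Net tension couple steel: A_s − A'_s = 4030 mm².
a = (A_s − A'_s) f_y / (0.85 f'_c b) = 1672450/(0.85 × 34.2 × 340) = 169.21 mm.
c = a/β₁ = 169.21/0.806 = 209.94 mm; ε'_s = 0.003(c − d')/c = 0.0021 ≥ f_y/E_s = 0.0021, so compression steel does yield.
M_n = (A_s − A'_s) f_y (d − a/2) + A'_s f_y (d − d') = [1672450 × (685 − 84.605) + 510450 × (685 − 63)] × 10⁻⁶ = 1004.13 + 317.50 = 1321.63 kN·m.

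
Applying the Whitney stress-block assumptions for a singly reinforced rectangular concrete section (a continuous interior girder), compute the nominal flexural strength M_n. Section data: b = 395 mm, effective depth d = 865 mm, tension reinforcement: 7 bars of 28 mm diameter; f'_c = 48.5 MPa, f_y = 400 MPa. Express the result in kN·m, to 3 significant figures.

A_s = 7 × 616 = 4312 mm².
T = A_s f_y = 4312 × 400 = 1724800 N = 1724.8 kN.
From C = T: a = T/(0.85 f'_c b) = 1724800/(0.85 × 48.5 × 395) = 105.92 mm.
M_n = T(d − a/2) = 1724.8 kN × (865 − 52.96) mm = 1400.61 kN·m.

M_n ≈ 1400 kN·m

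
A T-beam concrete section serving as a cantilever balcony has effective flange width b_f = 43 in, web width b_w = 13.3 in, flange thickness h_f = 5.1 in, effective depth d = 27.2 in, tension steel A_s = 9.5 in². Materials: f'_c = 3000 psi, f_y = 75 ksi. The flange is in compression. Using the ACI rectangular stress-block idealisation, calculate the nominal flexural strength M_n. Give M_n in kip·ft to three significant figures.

Tension: T = A_s f_y = 9.5 × 75 = 712.5 kips.
Try a within the flange: a = T/(0.85 f'_c b_f) = 712.5/(0.85 × 3 × 43) = 6.498 in.
a = 6.498 > h_f = 5.1 in: the block extends into the web. Split into flange-overhang and web parts.
C_f = 0.85 f'_c (b_f − b_w) h_f = 0.85 × 3 × (43 − 13.3) × 5.1 = 386.2 kips.
Remaining web compression depth: a_w = (T − C_f)/(0.85 f'_c b_w) = (712.5 − 386.2)/(0.85 × 3 × 13.3) = 9.621 in.
M_n = C_f(d − h_f/2) + (T − C_f)(d − a_w/2) = 386.2 × (27.2 − 2.55) + 326.3 × (27.2 − 4.8105) = 9519.8 + 7305.7 = 16825.5 kip·in.
M_n = 16825.5/12 = 1402.13 kip·ft.

M_n ≈ 1400 kip·ft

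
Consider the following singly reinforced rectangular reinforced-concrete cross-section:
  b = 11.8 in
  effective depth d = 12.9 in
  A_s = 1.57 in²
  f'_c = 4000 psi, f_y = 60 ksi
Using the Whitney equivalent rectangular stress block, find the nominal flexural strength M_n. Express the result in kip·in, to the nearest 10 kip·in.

M_n ≈ 1100 kip·in

T = A_s f_y = 1.57 × 60 = 94.2 kips.
a = T/(0.85 f'_c b) = 94.2/(0.85 × 4 × 11.8) = 2.348 in.
M_n = T(d − a/2) = 94.2 × (12.9 − 1.174) = 1104.6 kip·in.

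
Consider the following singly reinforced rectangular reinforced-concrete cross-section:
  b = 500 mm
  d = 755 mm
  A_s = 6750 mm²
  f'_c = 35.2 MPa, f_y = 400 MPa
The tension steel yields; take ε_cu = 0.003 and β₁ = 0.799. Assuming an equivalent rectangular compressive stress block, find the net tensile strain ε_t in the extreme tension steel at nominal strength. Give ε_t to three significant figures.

a = A_s f_y/(0.85 f'_c b) = 180.48 mm.
β₁ = 0.799, so c = a/β₁ = 180.48/0.799 = 225.88 mm.
From the linear strain diagram with ε_cu = 0.003: ε_t = 0.003 (d − c)/c = 0.003 × (755 − 225.88)/225.88 = 0.00703.
Since ε_t ≥ 0.005, the section is tension-controlled.

ε_t ≈ 0.00703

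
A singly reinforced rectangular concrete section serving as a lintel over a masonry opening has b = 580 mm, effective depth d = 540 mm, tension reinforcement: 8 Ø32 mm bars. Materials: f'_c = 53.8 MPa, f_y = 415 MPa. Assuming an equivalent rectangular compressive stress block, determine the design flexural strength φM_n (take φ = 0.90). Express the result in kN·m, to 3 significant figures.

φM_n ≈ 1180 kN·m

A_s = 8 × 804 = 6432 mm².
T = A_s f_y = 6432 × 415 = 2669280 N = 2669.28 kN.
From C = T: a = T/(0.85 f'_c b) = 2669280/(0.85 × 53.8 × 580) = 100.64 mm.
M_n = T(d − a/2) = 2669.28 kN × (540 − 50.32) mm = 1307.09 kN·m.
φM_n = 0.90 × 1307.09 = 1176.38 kN·m.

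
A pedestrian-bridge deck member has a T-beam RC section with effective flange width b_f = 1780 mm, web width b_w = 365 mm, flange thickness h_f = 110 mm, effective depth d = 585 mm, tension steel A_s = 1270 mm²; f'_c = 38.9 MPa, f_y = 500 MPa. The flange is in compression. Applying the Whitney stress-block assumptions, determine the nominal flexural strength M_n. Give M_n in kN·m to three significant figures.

M_n ≈ 368 kN·m

Tension: T = A_s f_y = 1270 × 500 = 635000 N.
Try a within the flange: a = T/(0.85 f'_c b_f) = 635000/(0.85 × 38.9 × 1780) = 10.79 mm.
Since a = 10.79 ≤ h_f = 110 mm, the stress block lies entirely in the flange; analyse as a rectangular beam of width b_f.
M_n = T(d − a/2) = 635000 × (585 − 5.395) = 368.05 × 10⁶ N·mm.
M_n = 368.05 kN·m.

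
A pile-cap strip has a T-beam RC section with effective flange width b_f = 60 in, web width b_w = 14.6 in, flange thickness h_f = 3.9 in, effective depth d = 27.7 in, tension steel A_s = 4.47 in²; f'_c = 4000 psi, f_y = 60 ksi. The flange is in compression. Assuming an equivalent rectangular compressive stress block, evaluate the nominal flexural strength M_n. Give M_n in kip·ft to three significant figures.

M_n ≈ 604 kip·ft

Tension: T = A_s f_y = 4.47 × 60 = 268.2 kips.
Try a within the flange: a = T/(0.85 f'_c b_f) = 268.2/(0.85 × 4 × 60) = 1.315 in.
Since a = 1.315 ≤ h_f = 3.9 in, the stress block lies entirely in the flange; analyse as a rectangular beam of width b_f.
M_n = T(d − a/2) = 268.2 × (27.7 − 0.6575) = 7252.8 kip·in.
M_n = 7252.8/12 = 604.40 kip·ft.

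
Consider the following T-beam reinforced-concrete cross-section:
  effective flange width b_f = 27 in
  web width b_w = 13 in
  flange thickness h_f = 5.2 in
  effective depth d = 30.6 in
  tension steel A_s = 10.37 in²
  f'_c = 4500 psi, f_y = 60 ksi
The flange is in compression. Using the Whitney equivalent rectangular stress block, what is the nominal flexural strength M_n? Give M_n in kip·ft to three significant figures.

Tension: T = A_s f_y = 10.37 × 60 = 622.2 kips.
Try a within the flange: a = T/(0.85 f'_c b_f) = 622.2/(0.85 × 4.5 × 27) = 6.025 in.
a = 6.025 > h_f = 5.2 in: the block extends into the web. Split into flange-overhang and web parts.
C_f = 0.85 f'_c (b_f − b_w) h_f = 0.85 × 4.5 × (27 − 13) × 5.2 = 278.5 kips.
Remaining web compression depth: a_w = (T − C_f)/(0.85 f'_c b_w) = (622.2 − 278.5)/(0.85 × 4.5 × 13) = 6.912 in.
M_n = C_f(d − h_f/2) + (T − C_f)(d − a_w/2) = 278.5 × (30.6 − 2.6) + 343.7 × (30.6 − 3.456) = 7798.0 + 9329.4 = 17127.4 kip·in.
M_n = 17127.4/12 = 1427.28 kip·ft.

M_n ≈ 1430 kip·ft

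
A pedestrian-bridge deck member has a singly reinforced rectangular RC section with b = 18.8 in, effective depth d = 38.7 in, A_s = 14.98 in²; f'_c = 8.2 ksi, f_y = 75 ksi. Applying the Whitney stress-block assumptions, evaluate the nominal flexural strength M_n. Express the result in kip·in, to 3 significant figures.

T = A_s f_y = 14.98 × 75 = 1123.5 kips.
a = T/(0.85 f'_c b) = 1123.5/(0.85 × 8.2 × 18.8) = 8.574 in.
M_n = T(d − a/2) = 1123.5 × (38.7 − 4.287) = 38663.0 kip·in.

M_n ≈ 38700 kip·in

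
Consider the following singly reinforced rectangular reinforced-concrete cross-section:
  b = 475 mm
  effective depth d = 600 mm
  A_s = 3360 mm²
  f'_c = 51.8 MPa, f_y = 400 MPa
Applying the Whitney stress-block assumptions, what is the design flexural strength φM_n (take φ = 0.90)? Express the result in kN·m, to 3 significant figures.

T = A_s f_y = 3360 × 400 = 1344000 N = 1344 kN.
From C = T: a = T/(0.85 f'_c b) = 1344000/(0.85 × 51.8 × 475) = 64.26 mm.
M_n = T(d − a/2) = 1344 kN × (600 − 32.13) mm = 763.22 kN·m.
φM_n = 0.90 × 763.22 = 686.90 kN·m.

φM_n ≈ 687 kN·m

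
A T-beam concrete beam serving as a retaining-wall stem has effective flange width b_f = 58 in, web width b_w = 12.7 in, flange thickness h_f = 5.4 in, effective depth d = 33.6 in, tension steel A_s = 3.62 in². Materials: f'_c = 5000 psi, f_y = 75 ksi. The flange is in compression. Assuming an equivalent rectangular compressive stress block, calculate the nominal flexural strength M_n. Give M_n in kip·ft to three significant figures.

M_n ≈ 748 kip·ft

Tension: T = A_s f_y = 3.62 × 75 = 271.5 kips.
Try a within the flange: a = T/(0.85 f'_c b_f) = 271.5/(0.85 × 5 × 58) = 1.101 in.
Since a = 1.101 ≤ h_f = 5.4 in, the stress block lies entirely in the flange; analyse as a rectangular beam of width b_f.
M_n = T(d − a/2) = 271.5 × (33.6 − 0.5505) = 8972.9 kip·in.
M_n = 8972.9/12 = 747.74 kip·ft.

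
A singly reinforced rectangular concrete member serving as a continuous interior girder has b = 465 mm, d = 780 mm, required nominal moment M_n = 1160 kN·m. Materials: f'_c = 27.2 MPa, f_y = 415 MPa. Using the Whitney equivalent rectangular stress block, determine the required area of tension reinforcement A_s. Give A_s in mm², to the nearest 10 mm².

With M_n = 0.85 f'_c a b (d − a/2), solve the quadratic for a:
a = d − √(d² − 2M_n/(0.85 f'_c b)) = 780 − √(780² − 2 × 1160×10⁶/(0.85 × 27.2 × 465)) = 153.42 mm.
A_s = 0.85 f'_c a b / f_y = 0.85 × 27.2 × 153.42 × 465 / 415 = 3974.4 mm².

A_s ≈ 3970 mm²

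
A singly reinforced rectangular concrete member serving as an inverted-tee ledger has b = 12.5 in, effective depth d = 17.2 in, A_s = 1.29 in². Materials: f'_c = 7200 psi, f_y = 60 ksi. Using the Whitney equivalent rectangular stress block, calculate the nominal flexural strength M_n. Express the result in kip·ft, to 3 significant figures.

M_n ≈ 108 kip·ft

T = A_s f_y = 1.29 × 60 = 77.4 kips.
a = T/(0.85 f'_c b) = 77.4/(0.85 × 7.2 × 12.5) = 1.012 in.
M_n = T(d − a/2) = 77.4 × (17.2 − 0.506) = 1292.1 kip·in = 1292.1/12 = 107.68 kip·ft.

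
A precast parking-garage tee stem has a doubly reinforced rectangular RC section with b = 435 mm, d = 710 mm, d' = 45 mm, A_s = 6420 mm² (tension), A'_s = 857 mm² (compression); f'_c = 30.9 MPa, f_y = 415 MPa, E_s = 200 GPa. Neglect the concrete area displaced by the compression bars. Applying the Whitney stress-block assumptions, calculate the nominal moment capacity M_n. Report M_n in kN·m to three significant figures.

Assume both tension and compression steel yield.
Net tension couple steel: A_s − A'_s = 5563 mm².
a = (A_s − A'_s) f_y / (0.85 f'_c b) = 2308645/(0.85 × 30.9 × 435) = 202.06 mm.
c = a/β₁ = 202.06/0.829 = 243.74 mm; ε'_s = 0.003(c − d')/c = 0.0024 ≥ f_y/E_s = 0.0021, so compression steel does yield.
M_n = (A_s − A'_s) f_y (d − a/2) + A'_s f_y (d − d') = [2308645 × (710 − 101.03) + 355655 × (710 − 45)] × 10⁻⁶ = 1405.90 + 236.51 = 1642.41 kN·m.

M_n ≈ 1640 kN·m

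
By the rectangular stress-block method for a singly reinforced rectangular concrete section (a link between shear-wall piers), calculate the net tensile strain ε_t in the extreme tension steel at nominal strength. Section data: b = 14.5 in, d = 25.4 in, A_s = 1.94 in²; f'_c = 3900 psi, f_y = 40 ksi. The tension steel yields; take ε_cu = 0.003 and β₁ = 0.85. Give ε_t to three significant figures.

a = A_s f_y/(0.85 f'_c b) = 1.614 in.
β₁ = 0.85, so c = a/β₁ = 1.614/0.85 = 1.899 in.
From the linear strain diagram with ε_cu = 0.003: ε_t = 0.003 (d − c)/c = 0.003 × (25.4 − 1.899)/1.899 = 0.0371.
Since ε_t ≥ 0.005, the section is tension-controlled.

ε_t ≈ 0.0371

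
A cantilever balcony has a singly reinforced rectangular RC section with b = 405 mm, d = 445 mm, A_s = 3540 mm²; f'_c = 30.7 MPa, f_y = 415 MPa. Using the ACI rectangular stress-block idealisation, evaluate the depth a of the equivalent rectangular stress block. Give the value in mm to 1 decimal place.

a ≈ 139.0 mm

T = A_s f_y = 3540 × 415 = 1469100 N = 1469.1 kN.
Setting C = 0.85 f'_c a b equal to T: a = 1469100/(0.85 × 30.7 × 405) = 139.0 mm.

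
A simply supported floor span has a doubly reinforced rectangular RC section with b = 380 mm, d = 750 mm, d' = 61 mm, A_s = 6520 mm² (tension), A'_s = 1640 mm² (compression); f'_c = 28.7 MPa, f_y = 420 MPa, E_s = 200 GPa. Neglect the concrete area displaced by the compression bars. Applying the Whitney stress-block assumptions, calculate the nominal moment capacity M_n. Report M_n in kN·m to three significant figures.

Assume both tension and compression steel yield.
Net tension couple steel: A_s − A'_s = 4880 mm².
a = (A_s − A'_s) f_y / (0.85 f'_c b) = 2049600/(0.85 × 28.7 × 380) = 221.10 mm.
c = a/β₁ = 221.10/0.845 = 261.66 mm; ε'_s = 0.003(c − d')/c = 0.0023 ≥ f_y/E_s = 0.0021, so compression steel does yield.
M_n = (A_s − A'_s) f_y (d − a/2) + A'_s f_y (d − d') = [2049600 × (750 − 110.55) + 688800 × (750 − 61)] × 10⁻⁶ = 1310.62 + 474.58 = 1785.20 kN·m.

M_n ≈ 1790 kN·m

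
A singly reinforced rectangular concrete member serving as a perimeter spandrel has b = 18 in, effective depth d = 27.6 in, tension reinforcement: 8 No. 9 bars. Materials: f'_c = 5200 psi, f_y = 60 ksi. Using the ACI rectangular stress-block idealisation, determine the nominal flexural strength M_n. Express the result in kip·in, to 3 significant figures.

M_n ≈ 11800 kip·in

A_s = 8 × 1 = 8 in².
T = A_s f_y = 8 × 60 = 480 kips.
a = T/(0.85 f'_c b) = 480/(0.85 × 5.2 × 18) = 6.033 in.
M_n = T(d − a/2) = 480 × (27.6 − 3.0165) = 11800.1 kip·in.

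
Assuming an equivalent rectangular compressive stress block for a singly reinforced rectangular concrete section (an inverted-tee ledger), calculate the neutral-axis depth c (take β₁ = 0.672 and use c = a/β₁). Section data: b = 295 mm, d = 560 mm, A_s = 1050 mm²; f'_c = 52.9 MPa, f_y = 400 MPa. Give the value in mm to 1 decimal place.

T = A_s f_y = 1050 × 400 = 420000 N = 420 kN.
Setting C = 0.85 f'_c a b equal to T: a = 420000/(0.85 × 52.9 × 295) = 31.663 mm.
With β₁ = 0.672, c = a/β₁ = 31.663/0.672 = 47.1 mm.

c ≈ 47.1 mm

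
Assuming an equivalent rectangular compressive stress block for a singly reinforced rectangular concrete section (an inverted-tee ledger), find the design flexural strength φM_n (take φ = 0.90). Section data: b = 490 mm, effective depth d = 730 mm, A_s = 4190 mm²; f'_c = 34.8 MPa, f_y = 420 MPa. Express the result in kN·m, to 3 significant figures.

φM_n ≈ 1060 kN·m

T = A_s f_y = 4190 × 420 = 1759800 N = 1759.8 kN.
From C = T: a = T/(0.85 f'_c b) = 1759800/(0.85 × 34.8 × 490) = 121.41 mm.
M_n = T(d − a/2) = 1759.8 kN × (730 − 60.705) mm = 1177.83 kN·m.
φM_n = 0.90 × 1177.83 = 1060.05 kN·m.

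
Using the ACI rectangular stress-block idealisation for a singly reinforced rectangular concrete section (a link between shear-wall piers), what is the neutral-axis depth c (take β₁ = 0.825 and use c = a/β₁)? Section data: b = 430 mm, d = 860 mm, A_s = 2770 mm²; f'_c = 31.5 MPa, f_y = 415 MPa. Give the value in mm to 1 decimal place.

T = A_s f_y = 2770 × 415 = 1149550 N = 1149.55 kN.
Setting C = 0.85 f'_c a b equal to T: a = 1149550/(0.85 × 31.5 × 430) = 99.846 mm.
With β₁ = 0.825, c = a/β₁ = 99.846/0.825 = 121.0 mm.

c ≈ 121.0 mm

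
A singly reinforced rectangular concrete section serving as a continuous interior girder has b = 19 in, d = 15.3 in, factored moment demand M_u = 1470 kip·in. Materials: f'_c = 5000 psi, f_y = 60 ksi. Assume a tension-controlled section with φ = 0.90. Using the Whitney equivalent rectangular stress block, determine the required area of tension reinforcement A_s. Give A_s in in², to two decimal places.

M_n = M_u/φ = 1470/0.90 = 1633.33 kip·in.
From M_n = 0.85 f'_c a b (d − a/2):
a = d − √(d² − 2M_n/(0.85 f'_c b)) = 15.3 − √(15.3² − 2 × 1633.33/(0.85 × 5 × 19)) = 1.385 in.
A_s = 0.85 f'_c a b / f_y = 0.85 × 5 × 1.385 × 19 / 60 = 1.864 in².

A_s ≈ 1.86 in²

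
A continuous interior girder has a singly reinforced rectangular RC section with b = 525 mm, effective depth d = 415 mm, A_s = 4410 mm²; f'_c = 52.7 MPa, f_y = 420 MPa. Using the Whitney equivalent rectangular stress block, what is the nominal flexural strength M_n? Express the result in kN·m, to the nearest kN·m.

M_n ≈ 696 kN·m

T = A_s f_y = 4410 × 420 = 1852200 N = 1852.2 kN.
From C = T: a = T/(0.85 f'_c b) = 1852200/(0.85 × 52.7 × 525) = 78.76 mm.
M_n = T(d − a/2) = 1852.2 kN × (415 − 39.38) mm = 695.72 kN·m.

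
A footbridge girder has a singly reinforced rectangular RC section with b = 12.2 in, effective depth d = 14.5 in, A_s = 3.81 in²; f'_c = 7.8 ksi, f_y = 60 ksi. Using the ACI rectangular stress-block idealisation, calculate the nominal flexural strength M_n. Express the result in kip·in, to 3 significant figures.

M_n ≈ 2990 kip·in

T = A_s f_y = 3.81 × 60 = 228.6 kips.
a = T/(0.85 f'_c b) = 228.6/(0.85 × 7.8 × 12.2) = 2.826 in.
M_n = T(d − a/2) = 228.6 × (14.5 − 1.413) = 2991.7 kip·in.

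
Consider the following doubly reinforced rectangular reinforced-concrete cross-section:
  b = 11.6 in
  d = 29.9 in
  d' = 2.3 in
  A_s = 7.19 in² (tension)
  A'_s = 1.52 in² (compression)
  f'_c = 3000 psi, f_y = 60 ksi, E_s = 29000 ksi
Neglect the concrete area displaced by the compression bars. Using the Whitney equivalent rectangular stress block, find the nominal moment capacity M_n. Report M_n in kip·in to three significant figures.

M_n ≈ 10700 kip·in

Assume both steels yield.
a = (A_s − A'_s) f_y/(0.85 f'_c b) = (7.19 − 1.52) × 60/(0.85 × 3 × 11.6) = 11.501 in.
c = a/β₁ = 11.501/0.85 = 13.531 in; ε'_s = 0.003(c − d')/c = 0.0025 ≥ ε_y = 0.0021, so the compression steel yields.
M_n = (A_s − A'_s) f_y (d − a/2) + A'_s f_y (d − d') = 340.2 × (29.9 − 5.7505) + 91.2 × (29.9 − 2.3) = 8215.7 + 2517.1 = 10732.8 kip·in.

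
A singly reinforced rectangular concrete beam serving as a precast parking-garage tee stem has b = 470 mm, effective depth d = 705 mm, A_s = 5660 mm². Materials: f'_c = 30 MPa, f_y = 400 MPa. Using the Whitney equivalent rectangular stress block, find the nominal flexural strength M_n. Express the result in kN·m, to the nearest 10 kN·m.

M_n ≈ 1380 kN·m

T = A_s f_y = 5660 × 400 = 2264000 N = 2264 kN.
From C = T: a = T/(0.85 f'_c b) = 2264000/(0.85 × 30 × 470) = 188.90 mm.
M_n = T(d − a/2) = 2264 kN × (705 − 94.45) mm = 1382.29 kN·m.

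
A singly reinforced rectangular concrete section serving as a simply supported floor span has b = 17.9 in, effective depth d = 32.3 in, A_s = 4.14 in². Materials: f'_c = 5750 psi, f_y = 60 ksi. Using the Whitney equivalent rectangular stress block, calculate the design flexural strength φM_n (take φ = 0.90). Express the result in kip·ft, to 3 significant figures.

T = A_s f_y = 4.14 × 60 = 248.4 kips.
a = T/(0.85 f'_c b) = 248.4/(0.85 × 5.75 × 17.9) = 2.839 in.
M_n = T(d − a/2) = 248.4 × (32.3 − 1.4195) = 7670.7 kip·in = 7670.7/12 = 639.23 kip·ft.
φM_n = 0.90 × 639.23 = 575.31 kip·ft.

φM_n ≈ 575 kip·ft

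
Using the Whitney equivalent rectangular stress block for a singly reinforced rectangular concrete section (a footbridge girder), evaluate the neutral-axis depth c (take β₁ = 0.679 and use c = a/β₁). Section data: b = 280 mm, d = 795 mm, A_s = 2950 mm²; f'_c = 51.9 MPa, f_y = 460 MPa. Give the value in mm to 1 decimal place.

c ≈ 161.8 mm

T = A_s f_y = 2950 × 460 = 1357000 N = 1357 kN.
Setting C = 0.85 f'_c a b equal to T: a = 1357000/(0.85 × 51.9 × 280) = 109.859 mm.
With β₁ = 0.679, c = a/β₁ = 109.859/0.679 = 161.8 mm.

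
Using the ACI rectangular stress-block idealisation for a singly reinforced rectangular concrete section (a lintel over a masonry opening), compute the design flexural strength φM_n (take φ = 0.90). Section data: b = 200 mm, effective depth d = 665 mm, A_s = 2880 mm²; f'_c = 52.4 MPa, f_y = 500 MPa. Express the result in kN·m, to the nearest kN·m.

φM_n ≈ 757 kN·m

T = A_s f_y = 2880 × 500 = 1440000 N = 1440 kN.
From C = T: a = T/(0.85 f'_c b) = 1440000/(0.85 × 52.4 × 200) = 161.65 mm.
M_n = T(d − a/2) = 1440 kN × (665 − 80.825) mm = 841.21 kN·m.
φM_n = 0.90 × 841.21 = 757.09 kN·m.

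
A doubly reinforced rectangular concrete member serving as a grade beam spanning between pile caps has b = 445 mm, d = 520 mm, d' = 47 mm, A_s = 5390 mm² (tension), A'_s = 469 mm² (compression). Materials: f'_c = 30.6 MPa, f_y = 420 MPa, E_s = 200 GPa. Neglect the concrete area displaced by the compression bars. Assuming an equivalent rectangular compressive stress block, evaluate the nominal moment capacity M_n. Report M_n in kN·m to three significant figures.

Assume both tension and compression steel yield.
Net tension couple steel: A_s − A'_s = 4921 mm².
a = (A_s − A'_s) f_y / (0.85 f'_c b) = 2066820/(0.85 × 30.6 × 445) = 178.57 mm.
c = a/β₁ = 178.57/0.831 = 214.89 mm; ε'_s = 0.003(c − d')/c = 0.0023 ≥ f_y/E_s = 0.0021, so compression steel does yield.
M_n = (A_s − A'_s) f_y (d − a/2) + A'_s f_y (d − d') = [2066820 × (520 − 89.285) + 196980 × (520 − 47)] × 10⁻⁶ = 890.21 + 93.17 = 983.38 kN·m.

M_n ≈ 983 kN·m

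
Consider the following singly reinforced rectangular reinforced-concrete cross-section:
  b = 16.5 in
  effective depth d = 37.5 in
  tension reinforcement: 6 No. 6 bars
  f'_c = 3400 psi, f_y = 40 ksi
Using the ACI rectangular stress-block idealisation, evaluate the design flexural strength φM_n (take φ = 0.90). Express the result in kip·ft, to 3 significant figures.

A_s = 6 × 0.44 = 2.64 in².
T = A_s f_y = 2.64 × 40 = 105.6 kips.
a = T/(0.85 f'_c b) = 105.6/(0.85 × 3.4 × 16.5) = 2.215 in.
M_n = T(d − a/2) = 105.6 × (37.5 − 1.1075) = 3843.0 kip·in = 3843.0/12 = 320.25 kip·ft.
φM_n = 0.90 × 320.25 = 288.23 kip·ft.

φM_n ≈ 288 kip·ft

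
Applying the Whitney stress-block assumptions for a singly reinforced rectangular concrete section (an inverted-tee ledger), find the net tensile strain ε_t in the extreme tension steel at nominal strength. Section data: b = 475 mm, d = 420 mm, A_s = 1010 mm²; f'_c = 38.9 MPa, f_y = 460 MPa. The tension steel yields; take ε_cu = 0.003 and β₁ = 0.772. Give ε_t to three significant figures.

ε_t ≈ 0.0299

a = A_s f_y/(0.85 f'_c b) = 29.58 mm.
β₁ = 0.772, so c = a/β₁ = 29.58/0.772 = 38.32 mm.
From the linear strain diagram with ε_cu = 0.003: ε_t = 0.003 (d − c)/c = 0.003 × (420 − 38.32)/38.32 = 0.0299.
Since ε_t ≥ 0.005, the section is tension-controlled.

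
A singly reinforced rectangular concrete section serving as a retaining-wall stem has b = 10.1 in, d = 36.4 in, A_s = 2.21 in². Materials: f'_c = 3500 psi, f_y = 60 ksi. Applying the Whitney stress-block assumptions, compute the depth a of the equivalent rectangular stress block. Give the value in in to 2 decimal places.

T = A_s f_y = 2.21 × 60 = 132.6 kips.
a = T/(0.85 f'_c b) = 132.6/(0.85 × 3.5 × 10.1) = 4.41 in.

a ≈ 4.41 in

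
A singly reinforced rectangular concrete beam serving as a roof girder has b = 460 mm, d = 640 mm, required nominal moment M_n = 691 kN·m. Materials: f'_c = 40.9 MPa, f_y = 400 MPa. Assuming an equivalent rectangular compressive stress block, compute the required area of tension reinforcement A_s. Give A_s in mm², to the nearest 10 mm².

With M_n = 0.85 f'_c a b (d − a/2), solve the quadratic for a:
a = d − √(d² − 2M_n/(0.85 f'_c b)) = 640 − √(640² − 2 × 691×10⁶/(0.85 × 40.9 × 460)) = 71.51 mm.
A_s = 0.85 f'_c a b / f_y = 0.85 × 40.9 × 71.51 × 460 / 400 = 2859.0 mm².

A_s ≈ 2860 mm²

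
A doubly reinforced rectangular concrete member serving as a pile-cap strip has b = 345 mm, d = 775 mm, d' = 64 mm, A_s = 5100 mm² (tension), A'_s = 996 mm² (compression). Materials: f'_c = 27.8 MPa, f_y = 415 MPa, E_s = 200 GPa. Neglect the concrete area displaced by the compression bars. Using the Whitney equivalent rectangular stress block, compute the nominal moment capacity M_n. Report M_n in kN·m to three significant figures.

Assume both tension and compression steel yield.
Net tension couple steel: A_s − A'_s = 4104 mm².
a = (A_s − A'_s) f_y / (0.85 f'_c b) = 1703160/(0.85 × 27.8 × 345) = 208.92 mm.
c = a/β₁ = 208.92/0.85 = 245.79 mm; ε'_s = 0.003(c − d')/c = 0.0022 ≥ f_y/E_s = 0.0021, so compression steel does yield.
M_n = (A_s − A'_s) f_y (d − a/2) + A'_s f_y (d − d') = [1703160 × (775 − 104.46) + 413340 × (775 − 64)] × 10⁻⁶ = 1142.04 + 293.88 = 1435.92 kN·m.

M_n ≈ 1440 kN·m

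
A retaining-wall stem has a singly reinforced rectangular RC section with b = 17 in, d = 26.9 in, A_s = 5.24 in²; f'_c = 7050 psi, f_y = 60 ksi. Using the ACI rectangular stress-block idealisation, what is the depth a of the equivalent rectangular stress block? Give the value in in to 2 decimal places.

T = A_s f_y = 5.24 × 60 = 314.4 kips.
a = T/(0.85 f'_c b) = 314.4/(0.85 × 7.05 × 17) = 3.09 in.

a ≈ 3.09 in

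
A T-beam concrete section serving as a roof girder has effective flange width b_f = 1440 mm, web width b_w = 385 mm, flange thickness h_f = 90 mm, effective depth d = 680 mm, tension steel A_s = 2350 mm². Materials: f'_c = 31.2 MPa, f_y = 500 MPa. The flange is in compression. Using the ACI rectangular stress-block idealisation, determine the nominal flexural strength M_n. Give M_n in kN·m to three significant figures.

M_n ≈ 781 kN·m

Tension: T = A_s f_y = 2350 × 500 = 1175000 N.
Try a within the flange: a = T/(0.85 f'_c b_f) = 1175000/(0.85 × 31.2 × 1440) = 30.77 mm.
Since a = 30.77 ≤ h_f = 90 mm, the stress block lies entirely in the flange; analyse as a rectangular beam of width b_f.
M_n = T(d − a/2) = 1175000 × (680 − 15.385) = 780.92 × 10⁶ N·mm.
M_n = 780.92 kN·m.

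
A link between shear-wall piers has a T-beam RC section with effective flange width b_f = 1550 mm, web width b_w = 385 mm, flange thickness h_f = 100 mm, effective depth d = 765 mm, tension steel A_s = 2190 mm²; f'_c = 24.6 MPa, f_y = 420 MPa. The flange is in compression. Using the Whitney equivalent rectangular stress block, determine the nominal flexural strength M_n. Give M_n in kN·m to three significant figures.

M_n ≈ 691 kN·m

Tension: T = A_s f_y = 2190 × 420 = 919800 N.
Try a within the flange: a = T/(0.85 f'_c b_f) = 919800/(0.85 × 24.6 × 1550) = 28.38 mm.
Since a = 28.38 ≤ h_f = 100 mm, the stress block lies entirely in the flange; analyse as a rectangular beam of width b_f.
M_n = T(d − a/2) = 919800 × (765 − 14.19) = 690.60 × 10⁶ N·mm.
M_n = 690.60 kN·m.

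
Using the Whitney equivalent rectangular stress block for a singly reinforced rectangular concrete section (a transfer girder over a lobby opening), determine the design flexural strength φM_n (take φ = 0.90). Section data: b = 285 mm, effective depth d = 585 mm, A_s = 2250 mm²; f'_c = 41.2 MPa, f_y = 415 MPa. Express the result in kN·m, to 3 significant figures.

φM_n ≈ 452 kN·m

T = A_s f_y = 2250 × 415 = 933750 N = 933.75 kN.
From C = T: a = T/(0.85 f'_c b) = 933750/(0.85 × 41.2 × 285) = 93.56 mm.
M_n = T(d − a/2) = 933.75 kN × (585 − 46.78) mm = 502.56 kN·m.
φM_n = 0.90 × 502.56 = 452.30 kN·m.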